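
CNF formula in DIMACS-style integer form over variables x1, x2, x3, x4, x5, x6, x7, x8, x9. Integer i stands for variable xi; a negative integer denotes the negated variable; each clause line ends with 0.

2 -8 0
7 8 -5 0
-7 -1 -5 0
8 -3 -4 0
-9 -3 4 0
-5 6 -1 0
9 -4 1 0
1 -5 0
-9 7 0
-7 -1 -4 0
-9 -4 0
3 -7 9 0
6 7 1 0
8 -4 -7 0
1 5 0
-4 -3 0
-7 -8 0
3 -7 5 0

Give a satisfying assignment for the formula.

x6 occurs only positively in the remaining clauses — set x6 = True.
Set x1 = True and propagate.
Branch on x2: take x2 = False.
  then x8 is forced to False.
For the remaining variables, x3 = True, x4 = False, x5 = False, x7 = True, x9 = False works.

x1 = 1, x2 = 0, x3 = 1, x4 = 0, x5 = 0, x6 = 1, x7 = 1, x8 = 0, x9 = 0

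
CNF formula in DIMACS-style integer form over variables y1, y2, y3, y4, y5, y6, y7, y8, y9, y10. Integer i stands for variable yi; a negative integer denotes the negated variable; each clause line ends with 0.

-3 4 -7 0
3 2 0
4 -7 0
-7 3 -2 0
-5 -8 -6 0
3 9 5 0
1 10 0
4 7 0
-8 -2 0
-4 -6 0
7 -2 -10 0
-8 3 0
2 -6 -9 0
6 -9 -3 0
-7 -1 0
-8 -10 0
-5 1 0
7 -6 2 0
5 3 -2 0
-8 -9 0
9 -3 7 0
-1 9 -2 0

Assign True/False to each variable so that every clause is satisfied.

y8 occurs only negated in the remaining clauses — set y8 = False.
Set y1 = False and propagate.
  then y10 is forced to True.
  then y5 is forced to False.
Try y2 = True.
  then y7 is forced to True.
  then y4 is forced to True.
  then y3 is forced to True.
  then y6 is forced to False.
  then y9 is forced to False.
Every clause has at least one true literal under this assignment.

y1=0, y2=1, y3=1, y4=1, y5=0, y6=0, y7=1, y8=0, y9=0, y10=1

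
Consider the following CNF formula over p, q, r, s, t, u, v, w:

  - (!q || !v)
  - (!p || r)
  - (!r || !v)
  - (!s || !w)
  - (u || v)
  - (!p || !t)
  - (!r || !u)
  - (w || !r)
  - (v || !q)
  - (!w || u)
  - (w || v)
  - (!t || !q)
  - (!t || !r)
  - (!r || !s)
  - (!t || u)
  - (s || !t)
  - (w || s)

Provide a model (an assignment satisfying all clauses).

p=F, q=F, r=F, s=T, t=F, u=F, v=T, w=F

Check each clause:
  1. (!v || !q) — !q is true.
  2. (!p || r) — !p is true.
  3. (!r || !v) — !r is true.
  4. (!s || !w) — !w is true.
  5. (u || v) — v is true.
  6. (!p || !t) — !t is true.
  7. (!r || !u) — !u is true.
  8. (!r || w) — !r is true.
  9. (!q || v) — !q is true.
  10. (u || !w) — !w is true.
  11. (v || w) — v is true.
  12. (!q || !t) — !t is true.
  13. (!t || !r) — !t is true.
  14. (!r || !s) — !r is true.
  15. (!t || u) — !t is true.
  16. (!t || s) — !t is true.
  17. (s || w) — s is true.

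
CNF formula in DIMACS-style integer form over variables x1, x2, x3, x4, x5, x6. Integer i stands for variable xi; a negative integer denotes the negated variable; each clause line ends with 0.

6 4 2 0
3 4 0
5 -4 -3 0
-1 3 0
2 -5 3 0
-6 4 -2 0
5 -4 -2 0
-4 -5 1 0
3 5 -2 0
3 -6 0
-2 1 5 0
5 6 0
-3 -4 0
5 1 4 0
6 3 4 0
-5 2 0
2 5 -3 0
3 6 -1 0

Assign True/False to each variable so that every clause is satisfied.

x1 = 0  x2 = 1  x3 = 1  x4 = 0  x5 = 1  x6 = 0

Check each clause:
  1. (x6 \/ x2 \/ x4) — x2 is true.
  2. (x3 \/ x4) — x3 is true.
  3. (x5 \/ ~x4 \/ ~x3) — x5 is true.
  4. (x3 \/ ~x1) — x3 is true.
  5. (x2 \/ ~x5 \/ x3) — x3 is true.
  6. (~x2 \/ ~x6 \/ x4) — ~x6 is true.
  7. (~x4 \/ x5 \/ ~x2) — ~x4 is true.
  8. (x1 \/ ~x5 \/ ~x4) — ~x4 is true.
  9. (~x2 \/ x3 \/ x5) — x3 is true.
  10. (x3 \/ ~x6) — ~x6 is true.
  11. (~x2 \/ x5 \/ x1) — x5 is true.
  12. (x6 \/ x5) — x5 is true.
  13. (~x4 \/ ~x3) — ~x4 is true.
  14. (x1 \/ x4 \/ x5) — x5 is true.
  15. (x3 \/ x6 \/ x4) — x3 is true.
  16. (~x5 \/ x2) — x2 is true.
  17. (~x3 \/ x2 \/ x5) — x2 is true.
  18. (x3 \/ ~x1 \/ x6) — x3 is true.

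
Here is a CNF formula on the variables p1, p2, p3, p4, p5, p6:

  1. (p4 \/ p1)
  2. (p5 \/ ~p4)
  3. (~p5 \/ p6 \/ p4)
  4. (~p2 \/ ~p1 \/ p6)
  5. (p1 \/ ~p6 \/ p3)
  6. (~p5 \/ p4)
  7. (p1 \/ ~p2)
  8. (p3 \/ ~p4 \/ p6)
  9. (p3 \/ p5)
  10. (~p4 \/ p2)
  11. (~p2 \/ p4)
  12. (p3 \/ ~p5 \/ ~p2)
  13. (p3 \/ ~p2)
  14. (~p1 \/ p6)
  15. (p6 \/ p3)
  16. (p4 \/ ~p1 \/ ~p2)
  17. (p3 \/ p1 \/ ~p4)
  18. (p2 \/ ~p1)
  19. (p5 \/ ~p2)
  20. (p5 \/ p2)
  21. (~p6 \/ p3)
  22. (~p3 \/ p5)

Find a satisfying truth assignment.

p1=T, p2=T, p3=T, p4=T, p5=T, p6=T

Set p1 = True and propagate.
  then p6 is forced to True.
  then p2 is forced to True.
  then p4 is forced to True.
  then p5 is forced to True.
  then p3 is forced to True.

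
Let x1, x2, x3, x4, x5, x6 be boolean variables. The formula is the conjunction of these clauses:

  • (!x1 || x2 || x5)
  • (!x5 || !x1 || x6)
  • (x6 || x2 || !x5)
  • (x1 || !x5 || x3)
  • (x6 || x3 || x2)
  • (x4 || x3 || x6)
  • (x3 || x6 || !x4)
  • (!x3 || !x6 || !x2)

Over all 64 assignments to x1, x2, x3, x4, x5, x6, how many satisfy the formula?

24

Split on x6, then x3.
  x6=T, x3=T: x4 free; 3 ways for (x1,x2,x5) × 2^1 = 6.
  x6=T, x3=F: x4 free; 5 ways for (x1,x2,x5) × 2^1 = 10.
  x6=F, x3=T: x4 free; 4 ways for (x1,x2,x5) × 2^1 = 8.
  x6=F, x3=F: a clause becomes empty — 0.
Total: 6 + 10 + 8 + 0 = 24.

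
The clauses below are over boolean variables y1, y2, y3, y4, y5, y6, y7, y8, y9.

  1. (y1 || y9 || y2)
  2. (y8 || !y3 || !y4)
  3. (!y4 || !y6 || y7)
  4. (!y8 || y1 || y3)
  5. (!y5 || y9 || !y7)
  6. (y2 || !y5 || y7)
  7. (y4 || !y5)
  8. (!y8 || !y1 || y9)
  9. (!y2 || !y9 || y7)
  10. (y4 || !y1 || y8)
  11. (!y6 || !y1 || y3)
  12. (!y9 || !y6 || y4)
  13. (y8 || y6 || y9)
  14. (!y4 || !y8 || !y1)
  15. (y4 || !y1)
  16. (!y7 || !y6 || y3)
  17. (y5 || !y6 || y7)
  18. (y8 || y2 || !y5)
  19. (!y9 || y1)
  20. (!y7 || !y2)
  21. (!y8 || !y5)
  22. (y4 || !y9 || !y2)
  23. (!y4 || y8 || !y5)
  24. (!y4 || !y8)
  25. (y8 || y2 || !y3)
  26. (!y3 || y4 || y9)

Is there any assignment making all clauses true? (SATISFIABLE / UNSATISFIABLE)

SATISFIABLE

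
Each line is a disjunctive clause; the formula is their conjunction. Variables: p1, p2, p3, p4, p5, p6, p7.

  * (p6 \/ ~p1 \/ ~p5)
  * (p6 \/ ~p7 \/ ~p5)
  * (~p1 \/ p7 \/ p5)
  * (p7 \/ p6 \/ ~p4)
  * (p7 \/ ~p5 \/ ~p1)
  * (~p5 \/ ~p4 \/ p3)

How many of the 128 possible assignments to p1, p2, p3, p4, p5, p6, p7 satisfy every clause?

Case analysis on p5 and p7:
  p5=1, p7=1: p1, p2 free; 3 ways for (p3,p4,p6) × 2^2 = 12.
  p5=1, p7=0: p2 free; 5 ways for (p1,p3,p4,p6) × 2^1 = 10.
  p5=0, p7=1: p1, p2, p3, p4, p6 free → 2^5 = 32.
  p5=0, p7=0: p2, p3 free; 3 ways for (p1,p4,p6) × 2^2 = 12.
Total: 12 + 10 + 32 + 12 = 66.

66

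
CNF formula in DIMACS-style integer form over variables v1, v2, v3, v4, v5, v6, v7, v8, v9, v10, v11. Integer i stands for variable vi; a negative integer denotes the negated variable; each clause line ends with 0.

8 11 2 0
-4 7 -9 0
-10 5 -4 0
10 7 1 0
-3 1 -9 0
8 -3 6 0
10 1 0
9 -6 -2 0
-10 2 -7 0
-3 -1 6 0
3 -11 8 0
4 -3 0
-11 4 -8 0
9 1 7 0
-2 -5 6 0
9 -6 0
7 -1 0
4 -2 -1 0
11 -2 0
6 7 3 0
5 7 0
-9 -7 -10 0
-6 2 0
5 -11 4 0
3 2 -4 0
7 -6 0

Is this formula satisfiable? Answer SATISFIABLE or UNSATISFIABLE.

SATISFIABLE

Set v1 = True and propagate.
  then v7 is forced to True.
Branch on v2: take v2 = True.
  then v4 is forced to True.
  then v11 is forced to True.
The remaining clauses are satisfied by v3 = False, v5 = False, v6 = False, v8 = True, v9 = False, v10 = False.
Every clause has at least one true literal under this assignment.
So v1=True, v2=True, v3=False, v4=True, v5=False, v6=False, v7=True, v8=True, v9=False, v10=False, v11=True is a satisfying assignment.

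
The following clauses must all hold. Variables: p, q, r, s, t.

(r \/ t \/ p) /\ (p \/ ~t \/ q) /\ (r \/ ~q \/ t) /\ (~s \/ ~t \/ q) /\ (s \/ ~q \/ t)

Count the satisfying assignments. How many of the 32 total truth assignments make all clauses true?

18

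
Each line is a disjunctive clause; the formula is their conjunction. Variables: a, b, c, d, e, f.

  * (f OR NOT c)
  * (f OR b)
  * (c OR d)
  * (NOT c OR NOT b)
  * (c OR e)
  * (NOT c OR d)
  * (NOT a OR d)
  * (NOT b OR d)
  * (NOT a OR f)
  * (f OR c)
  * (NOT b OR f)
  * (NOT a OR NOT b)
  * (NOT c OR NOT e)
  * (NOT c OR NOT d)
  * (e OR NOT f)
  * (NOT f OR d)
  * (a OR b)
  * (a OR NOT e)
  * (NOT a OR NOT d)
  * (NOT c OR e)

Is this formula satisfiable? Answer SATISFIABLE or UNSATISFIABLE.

c = True:
  propagation gives f=True, b=False, d=True; an empty clause results — contradiction.
c = False:
  propagation gives d=True, e=True, f=True, a=True; an empty clause results — contradiction.
Every branch closes, so no satisfying assignment exists.

UNSATISFIABLE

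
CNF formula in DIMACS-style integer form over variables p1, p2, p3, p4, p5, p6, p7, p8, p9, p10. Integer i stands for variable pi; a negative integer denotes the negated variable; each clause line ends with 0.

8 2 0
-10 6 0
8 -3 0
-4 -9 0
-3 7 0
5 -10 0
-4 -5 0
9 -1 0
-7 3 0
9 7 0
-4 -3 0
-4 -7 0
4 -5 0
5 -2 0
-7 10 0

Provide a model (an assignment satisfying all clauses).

p1=1  p2=0  p3=0  p4=0  p5=0  p6=0  p7=0  p8=1  p9=1  p10=0

Check each clause:
  1. (p2 OR p8) — p8 is true.
  2. (NOT p10 OR p6) — NOT p10 is true.
  3. (NOT p3 OR p8) — p8 is true.
  4. (NOT p9 OR NOT p4) — NOT p4 is true.
  5. (p7 OR NOT p3) — NOT p3 is true.
  6. (NOT p10 OR p5) — NOT p10 is true.
  7. (NOT p4 OR NOT p5) — NOT p5 is true.
  8. (p9 OR NOT p1) — p9 is true.
  9. (p3 OR NOT p7) — NOT p7 is true.
  10. (p7 OR p9) — p9 is true.
  11. (NOT p4 OR NOT p3) — NOT p4 is true.
  12. (NOT p7 OR NOT p4) — NOT p7 is true.
  13. (NOT p5 OR p4) — NOT p5 is true.
  14. (p5 OR NOT p2) — NOT p2 is true.
  15. (NOT p7 OR p10) — NOT p7 is true.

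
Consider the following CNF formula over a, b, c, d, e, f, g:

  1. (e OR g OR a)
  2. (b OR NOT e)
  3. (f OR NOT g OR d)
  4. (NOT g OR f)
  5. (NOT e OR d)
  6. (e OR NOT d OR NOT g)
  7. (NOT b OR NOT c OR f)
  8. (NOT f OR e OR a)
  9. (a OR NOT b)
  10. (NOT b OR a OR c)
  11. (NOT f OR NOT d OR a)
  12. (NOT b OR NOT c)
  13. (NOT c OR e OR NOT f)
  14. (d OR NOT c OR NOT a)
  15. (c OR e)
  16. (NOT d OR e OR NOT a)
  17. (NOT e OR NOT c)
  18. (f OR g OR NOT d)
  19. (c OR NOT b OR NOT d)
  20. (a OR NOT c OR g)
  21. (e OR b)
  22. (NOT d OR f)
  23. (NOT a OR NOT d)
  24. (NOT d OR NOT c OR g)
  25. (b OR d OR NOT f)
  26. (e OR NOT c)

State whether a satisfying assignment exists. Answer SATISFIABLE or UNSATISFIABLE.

UNSATISFIABLE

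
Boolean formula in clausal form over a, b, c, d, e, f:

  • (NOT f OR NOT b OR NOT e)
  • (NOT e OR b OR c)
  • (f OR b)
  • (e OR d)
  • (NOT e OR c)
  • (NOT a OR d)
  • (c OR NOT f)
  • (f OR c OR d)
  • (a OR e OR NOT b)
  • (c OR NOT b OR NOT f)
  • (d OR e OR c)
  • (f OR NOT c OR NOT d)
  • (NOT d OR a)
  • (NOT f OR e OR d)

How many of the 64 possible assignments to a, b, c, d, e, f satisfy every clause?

6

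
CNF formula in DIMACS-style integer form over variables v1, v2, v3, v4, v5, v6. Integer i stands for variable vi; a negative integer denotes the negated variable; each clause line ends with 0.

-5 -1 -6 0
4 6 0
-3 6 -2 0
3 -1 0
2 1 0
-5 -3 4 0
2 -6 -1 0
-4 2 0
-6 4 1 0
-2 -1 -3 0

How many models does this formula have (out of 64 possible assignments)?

6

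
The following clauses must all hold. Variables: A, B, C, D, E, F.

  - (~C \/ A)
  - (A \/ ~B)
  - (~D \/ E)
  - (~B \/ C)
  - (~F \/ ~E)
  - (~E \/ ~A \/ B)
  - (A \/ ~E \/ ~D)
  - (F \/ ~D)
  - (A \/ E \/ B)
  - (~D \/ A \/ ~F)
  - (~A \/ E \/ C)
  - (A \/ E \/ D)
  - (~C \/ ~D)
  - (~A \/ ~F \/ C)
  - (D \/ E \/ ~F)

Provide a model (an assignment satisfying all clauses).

A = T, B = T, C = T, D = F, E = T, F = F

Set A = True and propagate.
The remaining clauses are satisfied by B = True, C = True, D = False, E = True, F = False.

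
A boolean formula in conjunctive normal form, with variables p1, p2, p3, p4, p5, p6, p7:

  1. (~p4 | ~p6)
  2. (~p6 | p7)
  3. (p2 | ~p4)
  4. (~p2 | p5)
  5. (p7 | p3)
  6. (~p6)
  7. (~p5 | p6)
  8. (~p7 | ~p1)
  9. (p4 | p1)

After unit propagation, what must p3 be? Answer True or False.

True

(~p6) is a unit clause: p6 = False.
(p6 | ~p5): since p6 = False, the clause reduces to (~p5). p5 = False.
(p5 | ~p2): since p5 = False, the clause reduces to (~p2). p2 = False.
(~p4 | p2): since p2 = False, the clause reduces to (~p4). p4 = False.
From (p4 | p1) and p4 = False: p1 = True.
(~p7 | ~p1) with p1 = True leaves only ~p7, so p7 = False.
In (p7 | p3), p7 is now false; p3 must hold, so p3 = True.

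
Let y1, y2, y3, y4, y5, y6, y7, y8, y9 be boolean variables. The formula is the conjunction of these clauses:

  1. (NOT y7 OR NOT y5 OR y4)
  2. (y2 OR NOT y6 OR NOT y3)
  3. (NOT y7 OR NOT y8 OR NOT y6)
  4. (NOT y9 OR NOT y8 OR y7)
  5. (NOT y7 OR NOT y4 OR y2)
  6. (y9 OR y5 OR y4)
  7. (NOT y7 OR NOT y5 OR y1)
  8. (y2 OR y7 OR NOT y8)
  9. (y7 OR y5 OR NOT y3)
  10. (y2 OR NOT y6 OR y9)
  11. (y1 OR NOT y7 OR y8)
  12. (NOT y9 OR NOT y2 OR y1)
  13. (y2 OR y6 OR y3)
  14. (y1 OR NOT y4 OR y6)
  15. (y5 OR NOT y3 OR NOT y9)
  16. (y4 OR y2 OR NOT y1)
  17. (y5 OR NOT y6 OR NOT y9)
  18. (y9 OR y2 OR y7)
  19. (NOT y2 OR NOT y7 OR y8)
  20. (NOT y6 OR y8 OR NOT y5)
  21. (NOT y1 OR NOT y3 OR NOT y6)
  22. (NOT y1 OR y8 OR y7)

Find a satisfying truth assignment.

y1 = False, y2 = True, y3 = True, y4 = False, y5 = True, y6 = False, y7 = False, y8 = False, y9 = False

Check each clause:
  1. (NOT y5 OR y4 OR NOT y7) — NOT y7 is true.
  2. (NOT y3 OR NOT y6 OR y2) — y2 is true.
  3. (NOT y7 OR NOT y6 OR NOT y8) — NOT y8 is true.
  4. (NOT y8 OR NOT y9 OR y7) — NOT y8 is true.
  5. (NOT y7 OR y2 OR NOT y4) — NOT y7 is true.
  6. (y9 OR y5 OR y4) — y5 is true.
  7. (NOT y7 OR NOT y5 OR y1) — NOT y7 is true.
  8. (y7 OR y2 OR NOT y8) — NOT y8 is true.
  9. (NOT y3 OR y7 OR y5) — y5 is true.
  10. (NOT y6 OR y9 OR y2) — NOT y6 is true.
  11. (y1 OR NOT y7 OR y8) — NOT y7 is true.
  12. (NOT y9 OR y1 OR NOT y2) — NOT y9 is true.
  13. (y6 OR y3 OR y2) — y2 is true.
  14. (y1 OR NOT y4 OR y6) — NOT y4 is true.
  15. (NOT y9 OR y5 OR NOT y3) — y5 is true.
  16. (NOT y1 OR y4 OR y2) — y2 is true.
  17. (y5 OR NOT y9 OR NOT y6) — NOT y6 is true.
  18. (y7 OR y2 OR y9) — y2 is true.
  19. (NOT y7 OR y8 OR NOT y2) — NOT y7 is true.
  20. (NOT y5 OR y8 OR NOT y6) — NOT y6 is true.
  21. (NOT y1 OR NOT y6 OR NOT y3) — NOT y6 is true.
  22. (NOT y1 OR y7 OR y8) — NOT y1 is true.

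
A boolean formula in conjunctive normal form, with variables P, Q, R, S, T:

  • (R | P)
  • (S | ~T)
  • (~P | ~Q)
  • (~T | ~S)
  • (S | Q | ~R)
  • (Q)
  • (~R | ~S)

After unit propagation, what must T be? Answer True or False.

Unit clause (Q) sets Q = True.
In (~Q | ~P), ~Q is now false; ~P must hold, so P = False.
From (R | P) and P = False: R = True.
In (~S | ~R), ~R is now false; ~S must hold, so S = False.
(S | ~T) with S = False leaves only ~T, so T = False.

False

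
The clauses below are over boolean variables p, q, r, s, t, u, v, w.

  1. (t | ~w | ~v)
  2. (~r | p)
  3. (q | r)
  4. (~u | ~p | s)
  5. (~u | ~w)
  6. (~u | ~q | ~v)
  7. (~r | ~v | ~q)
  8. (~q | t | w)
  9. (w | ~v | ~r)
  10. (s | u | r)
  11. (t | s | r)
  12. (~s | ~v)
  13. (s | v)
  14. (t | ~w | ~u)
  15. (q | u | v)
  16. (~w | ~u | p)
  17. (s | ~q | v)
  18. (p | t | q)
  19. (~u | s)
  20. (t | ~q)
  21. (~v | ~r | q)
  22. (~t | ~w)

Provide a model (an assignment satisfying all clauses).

p=True, q=False, r=True, s=True, t=False, u=True, v=False, w=False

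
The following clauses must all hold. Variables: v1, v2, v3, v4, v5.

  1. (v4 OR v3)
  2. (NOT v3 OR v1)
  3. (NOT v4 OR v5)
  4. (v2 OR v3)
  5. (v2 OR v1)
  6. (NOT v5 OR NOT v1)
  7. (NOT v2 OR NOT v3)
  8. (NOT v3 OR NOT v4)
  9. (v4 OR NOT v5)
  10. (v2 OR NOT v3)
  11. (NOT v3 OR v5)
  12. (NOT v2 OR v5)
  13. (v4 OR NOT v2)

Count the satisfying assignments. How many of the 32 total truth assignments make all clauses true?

1

The models are:
  v1=0 v2=1 v3=0 v4=1 v5=1
That's 1 in total.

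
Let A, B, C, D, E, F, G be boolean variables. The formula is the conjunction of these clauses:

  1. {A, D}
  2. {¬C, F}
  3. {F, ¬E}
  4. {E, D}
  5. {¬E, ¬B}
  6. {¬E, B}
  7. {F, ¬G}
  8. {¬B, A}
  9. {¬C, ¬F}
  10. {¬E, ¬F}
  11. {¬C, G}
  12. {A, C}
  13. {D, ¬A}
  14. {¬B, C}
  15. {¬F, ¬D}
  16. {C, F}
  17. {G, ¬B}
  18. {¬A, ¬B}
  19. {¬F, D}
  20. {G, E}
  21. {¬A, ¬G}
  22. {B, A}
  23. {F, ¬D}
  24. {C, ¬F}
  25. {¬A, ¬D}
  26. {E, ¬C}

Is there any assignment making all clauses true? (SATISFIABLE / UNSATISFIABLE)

F = True:
  propagation gives C=False; an empty clause results — contradiction.
F = False:
  propagation gives C=False; an empty clause results — contradiction.
Every branch closes, so no satisfying assignment exists.

UNSATISFIABLE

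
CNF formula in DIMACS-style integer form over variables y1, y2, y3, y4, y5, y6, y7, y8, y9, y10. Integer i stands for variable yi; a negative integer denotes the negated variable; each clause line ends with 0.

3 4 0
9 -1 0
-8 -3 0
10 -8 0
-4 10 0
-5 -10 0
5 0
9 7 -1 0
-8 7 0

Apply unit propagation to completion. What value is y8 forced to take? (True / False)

False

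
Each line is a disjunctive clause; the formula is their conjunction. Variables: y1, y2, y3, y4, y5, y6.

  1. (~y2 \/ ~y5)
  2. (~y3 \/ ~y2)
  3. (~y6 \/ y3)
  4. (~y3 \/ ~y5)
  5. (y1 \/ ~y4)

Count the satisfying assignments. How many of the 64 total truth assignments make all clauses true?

Split on y3, then y2.
  y3=1, y2=1: a clause becomes empty — 0.
  y3=1, y2=0: y6 free; 3 ways for (y1,y4,y5) × 2^1 = 6.
  y3=0, y2=1: remaining (y1,y4,y5,y6) ∈ {(0,0,0,0); (1,0,0,0); (1,1,0,0)} — 3.
  y3=0, y2=0: y5 free; 3 ways for (y1,y4,y6) × 2^1 = 6.
Total: 0 + 6 + 3 + 6 = 15.

15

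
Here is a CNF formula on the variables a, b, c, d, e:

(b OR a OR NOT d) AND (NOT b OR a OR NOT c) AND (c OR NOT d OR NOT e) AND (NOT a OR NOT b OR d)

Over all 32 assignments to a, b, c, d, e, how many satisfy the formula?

Split on a, then b.
  a=1, b=1: remaining (c,d,e) ∈ {(0,1,0); (1,1,0); (1,1,1)} — 3.
  a=1, b=0: 7 of the 8 assignments to (c,d,e) work.
  a=0, b=1: remaining (c,d,e) ∈ {(0,0,0); (0,0,1); (0,1,0)} — 3.
  a=0, b=0: remaining (c,d,e) ∈ {(0,0,0); (0,0,1); (1,0,0); (1,0,1)} — 4.
Total: 3 + 7 + 3 + 4 = 17.

17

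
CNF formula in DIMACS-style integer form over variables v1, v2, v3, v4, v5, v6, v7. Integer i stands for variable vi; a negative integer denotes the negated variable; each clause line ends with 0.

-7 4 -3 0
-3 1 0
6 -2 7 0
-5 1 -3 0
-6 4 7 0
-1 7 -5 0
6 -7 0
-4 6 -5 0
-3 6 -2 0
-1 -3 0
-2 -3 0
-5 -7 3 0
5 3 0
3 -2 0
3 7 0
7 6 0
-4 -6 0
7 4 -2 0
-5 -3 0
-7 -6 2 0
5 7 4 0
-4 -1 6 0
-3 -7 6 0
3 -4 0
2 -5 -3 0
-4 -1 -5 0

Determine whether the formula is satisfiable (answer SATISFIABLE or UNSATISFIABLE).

v3 = True:
  propagation gives v1=True; an empty clause results — contradiction.
v3 = False:
  propagation gives v5=True, v7=False; an empty clause results — contradiction.
Every branch closes, so no satisfying assignment exists.

UNSATISFIABLE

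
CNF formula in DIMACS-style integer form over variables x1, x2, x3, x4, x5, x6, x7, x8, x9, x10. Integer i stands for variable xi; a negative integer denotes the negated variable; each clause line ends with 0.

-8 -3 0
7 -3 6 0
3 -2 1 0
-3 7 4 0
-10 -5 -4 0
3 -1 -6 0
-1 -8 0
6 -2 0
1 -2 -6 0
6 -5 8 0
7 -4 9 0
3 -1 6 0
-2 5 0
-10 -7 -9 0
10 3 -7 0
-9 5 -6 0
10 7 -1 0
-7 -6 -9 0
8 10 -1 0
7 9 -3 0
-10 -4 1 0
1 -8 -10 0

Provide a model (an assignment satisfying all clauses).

x1 = F, x2 = F, x3 = T, x4 = T, x5 = T, x6 = T, x7 = F, x8 = F, x9 = T, x10 = F

Check each clause:
  1. (!x3 || !x8) — !x8 is true.
  2. (!x3 || x6 || x7) — x6 is true.
  3. (x1 || x3 || !x2) — x3 is true.
  4. (!x3 || x7 || x4) — x4 is true.
  5. (!x10 || !x4 || !x5) — !x10 is true.
  6. (!x6 || x3 || !x1) — x3 is true.
  7. (!x8 || !x1) — !x8 is true.
  8. (!x2 || x6) — !x2 is true.
  9. (!x6 || !x2 || x1) — !x2 is true.
  10. (x8 || x6 || !x5) — x6 is true.
  11. (x7 || x9 || !x4) — x9 is true.
  12. (x6 || x3 || !x1) — x3 is true.
  13. (x5 || !x2) — x5 is true.
  14. (!x7 || !x10 || !x9) — !x7 is true.
  15. (x3 || !x7 || x10) — !x7 is true.
  16. (!x9 || x5 || !x6) — x5 is true.
  17. (x10 || x7 || !x1) — !x1 is true.
  18. (!x9 || !x7 || !x6) — !x7 is true.
  19. (x8 || !x1 || x10) — !x1 is true.
  20. (x7 || !x3 || x9) — x9 is true.
  21. (x1 || !x10 || !x4) — !x10 is true.
  22. (x1 || !x10 || !x8) — !x8 is true.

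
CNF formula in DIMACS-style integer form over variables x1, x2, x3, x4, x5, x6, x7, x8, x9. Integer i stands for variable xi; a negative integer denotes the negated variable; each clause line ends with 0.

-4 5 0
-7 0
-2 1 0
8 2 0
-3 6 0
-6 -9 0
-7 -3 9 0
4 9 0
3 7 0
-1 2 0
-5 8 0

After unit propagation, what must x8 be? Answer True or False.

Unit clause (¬x7) sets x7 = False.
In (x3 ∨ x7), x7 is now false; x3 must hold, so x3 = True.
From (¬x3 ∨ x6) and x3 = True: x6 = True.
In (¬x6 ∨ ¬x9), ¬x6 is now false; ¬x9 must hold, so x9 = False.
(x4 ∨ x9): since x9 = False, the clause reduces to (x4). x4 = True.
In (x5 ∨ ¬x4), ¬x4 is now false; x5 must hold, so x5 = True.
(x8 ∨ ¬x5) with x5 = True leaves only x8, so x8 = True.

True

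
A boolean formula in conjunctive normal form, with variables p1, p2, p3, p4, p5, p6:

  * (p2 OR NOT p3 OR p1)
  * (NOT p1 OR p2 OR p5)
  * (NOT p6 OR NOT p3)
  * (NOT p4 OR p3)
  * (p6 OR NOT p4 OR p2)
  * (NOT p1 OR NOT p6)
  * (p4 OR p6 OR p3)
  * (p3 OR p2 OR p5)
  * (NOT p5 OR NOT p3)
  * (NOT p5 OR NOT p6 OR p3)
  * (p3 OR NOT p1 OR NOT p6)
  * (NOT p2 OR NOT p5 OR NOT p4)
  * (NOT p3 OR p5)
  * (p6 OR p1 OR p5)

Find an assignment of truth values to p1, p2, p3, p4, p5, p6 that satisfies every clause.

Branch on p1: take p1 = False.
Try p2 = True.
Branch on p3: take p3 = False.
  then p4 is forced to False.
  then p6 is forced to True.
  then p5 is forced to False.
Check each clause:
  1. (p1 OR p2 OR NOT p3) — p2 is true.
  2. (NOT p1 OR p2 OR p5) — p2 is true.
  3. (NOT p3 OR NOT p6) — NOT p3 is true.
  4. (p3 OR NOT p4) — NOT p4 is true.
  5. (NOT p4 OR p6 OR p2) — p2 is true.
  6. (NOT p1 OR NOT p6) — NOT p1 is true.
  7. (p6 OR p4 OR p3) — p6 is true.
  8. (p3 OR p5 OR p2) — p2 is true.
  9. (NOT p3 OR NOT p5) — NOT p5 is true.
  10. (NOT p6 OR NOT p5 OR p3) — NOT p5 is true.
  11. (p3 OR NOT p6 OR NOT p1) — NOT p1 is true.
  12. (NOT p2 OR NOT p5 OR NOT p4) — NOT p5 is true.
  13. (NOT p3 OR p5) — NOT p3 is true.
  14. (p5 OR p6 OR p1) — p6 is true.

p1 = False  p2 = True  p3 = False  p4 = False  p5 = False  p6 = True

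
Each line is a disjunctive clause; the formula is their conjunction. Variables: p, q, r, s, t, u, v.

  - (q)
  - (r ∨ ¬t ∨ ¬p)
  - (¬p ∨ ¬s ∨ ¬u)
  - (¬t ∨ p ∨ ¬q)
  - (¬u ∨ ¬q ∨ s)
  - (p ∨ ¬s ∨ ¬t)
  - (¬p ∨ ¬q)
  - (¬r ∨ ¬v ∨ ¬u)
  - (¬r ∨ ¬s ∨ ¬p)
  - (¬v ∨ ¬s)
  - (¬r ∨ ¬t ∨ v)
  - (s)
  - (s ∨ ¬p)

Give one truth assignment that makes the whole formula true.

p = False, q = True, r = False, s = True, t = False, u = False, v = False

The clause (q) is unit: q must be True.
(¬p) is a unit clause, so p = False.
(¬t) is a unit clause, so t = False.
Unit propagation: (s) forces s = True.
Unit propagation: (¬v) forces v = False.
r, u are now unconstrained; take r = False, u = False.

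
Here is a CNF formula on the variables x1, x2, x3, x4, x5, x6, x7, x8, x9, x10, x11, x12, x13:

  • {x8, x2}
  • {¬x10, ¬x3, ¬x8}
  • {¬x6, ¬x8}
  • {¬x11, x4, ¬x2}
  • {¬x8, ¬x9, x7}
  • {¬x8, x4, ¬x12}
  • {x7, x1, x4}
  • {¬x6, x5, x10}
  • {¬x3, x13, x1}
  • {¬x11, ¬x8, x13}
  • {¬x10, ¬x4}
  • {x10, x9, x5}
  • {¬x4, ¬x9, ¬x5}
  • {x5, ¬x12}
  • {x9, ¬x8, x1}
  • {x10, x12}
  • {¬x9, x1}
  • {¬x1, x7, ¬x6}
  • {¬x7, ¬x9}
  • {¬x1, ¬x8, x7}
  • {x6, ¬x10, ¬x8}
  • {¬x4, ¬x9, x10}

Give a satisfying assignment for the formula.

x3 occurs only negated in the remaining clauses — set x3 = False.
Try x1 = True.
The remaining clauses are satisfied by x2 = True, x4 = True, x5 = True, x6 = False, x7 = False, x8 = False, x9 = False, x10 = False, x11 = True, x12 = True, x13 = False.

x1=1, x2=1, x3=0, x4=1, x5=1, x6=0, x7=0, x8=0, x9=0, x10=0, x11=1, x12=1, x13=0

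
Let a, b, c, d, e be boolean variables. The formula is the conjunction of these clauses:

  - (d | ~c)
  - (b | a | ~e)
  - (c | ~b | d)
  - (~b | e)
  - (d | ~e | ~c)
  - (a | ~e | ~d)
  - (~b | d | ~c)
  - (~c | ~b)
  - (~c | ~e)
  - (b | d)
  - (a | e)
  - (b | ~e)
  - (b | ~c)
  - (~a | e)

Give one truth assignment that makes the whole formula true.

a=True, b=True, c=False, d=True, e=True

Branch on a: take a = True.
  then e is forced to True.
  then c is forced to False.
  then b is forced to True.
  then d is forced to True.
Check each clause:
  1. (d | ~c) — d is true.
  2. (~e | a | b) — a is true.
  3. (~b | c | d) — d is true.
  4. (~b | e) — e is true.
  5. (~c | ~e | d) — d is true.
  6. (~e | ~d | a) — a is true.
  7. (d | ~c | ~b) — d is true.
  8. (~b | ~c) — ~c is true.
  9. (~e | ~c) — ~c is true.
  10. (b | d) — b is true.
  11. (e | a) — a is true.
  12. (~e | b) — b is true.
  13. (b | ~c) — b is true.
  14. (~a | e) — e is true.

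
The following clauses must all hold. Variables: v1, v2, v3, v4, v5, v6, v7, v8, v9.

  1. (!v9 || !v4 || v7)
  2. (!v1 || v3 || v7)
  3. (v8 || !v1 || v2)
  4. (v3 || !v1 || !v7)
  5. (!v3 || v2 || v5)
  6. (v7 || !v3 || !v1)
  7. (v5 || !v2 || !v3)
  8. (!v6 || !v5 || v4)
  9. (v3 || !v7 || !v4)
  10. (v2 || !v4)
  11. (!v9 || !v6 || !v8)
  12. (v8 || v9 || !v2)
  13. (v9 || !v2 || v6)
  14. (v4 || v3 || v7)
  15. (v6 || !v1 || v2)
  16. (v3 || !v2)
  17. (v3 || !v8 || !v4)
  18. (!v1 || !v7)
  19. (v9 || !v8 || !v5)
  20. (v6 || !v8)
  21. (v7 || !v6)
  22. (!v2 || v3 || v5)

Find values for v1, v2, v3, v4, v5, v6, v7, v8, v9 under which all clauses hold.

v1=False  v2=False  v3=True  v4=False  v5=True  v6=False  v7=False  v8=False  v9=True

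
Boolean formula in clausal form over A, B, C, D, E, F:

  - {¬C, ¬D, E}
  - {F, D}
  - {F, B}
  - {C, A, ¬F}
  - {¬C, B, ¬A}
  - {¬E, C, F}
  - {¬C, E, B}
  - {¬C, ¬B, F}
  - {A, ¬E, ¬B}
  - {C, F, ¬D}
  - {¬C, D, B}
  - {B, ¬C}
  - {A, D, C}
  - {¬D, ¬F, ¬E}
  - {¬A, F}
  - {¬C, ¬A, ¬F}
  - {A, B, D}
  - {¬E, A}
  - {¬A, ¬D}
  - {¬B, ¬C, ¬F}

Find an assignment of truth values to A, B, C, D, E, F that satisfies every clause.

A=True, B=True, C=False, D=False, E=False, F=True

Check each clause:
  1. {¬D, ¬C, E} — ¬D is true.
  2. {F, D} — F is true.
  3. {B, F} — B is true.
  4. {¬F, C, A} — A is true.
  5. {¬A, ¬C, B} — B is true.
  6. {¬E, C, F} — ¬E is true.
  7. {¬C, E, B} — B is true.
  8. {¬B, ¬C, F} — ¬C is true.
  9. {A, ¬E, ¬B} — A is true.
  10. {¬D, F, C} — ¬D is true.
  11. {¬C, B, D} — B is true.
  12. {¬C, B} — B is true.
  13. {A, D, C} — A is true.
  14. {¬F, ¬D, ¬E} — ¬E is true.
  15. {¬A, F} — F is true.
  16. {¬A, ¬F, ¬C} — ¬C is true.
  17. {A, D, B} — A is true.
  18. {¬E, A} — A is true.
  19. {¬A, ¬D} — ¬D is true.
  20. {¬C, ¬B, ¬F} — ¬C is true.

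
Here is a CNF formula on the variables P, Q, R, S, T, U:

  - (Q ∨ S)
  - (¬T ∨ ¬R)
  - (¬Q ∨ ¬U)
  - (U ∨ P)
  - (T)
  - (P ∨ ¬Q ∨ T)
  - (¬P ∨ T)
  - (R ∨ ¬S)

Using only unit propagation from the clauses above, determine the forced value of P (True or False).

True

(T) stands alone — T = True.
From (¬R ∨ ¬T) and T = True: R = False.
(¬S ∨ R) with R = False leaves only ¬S, so S = False.
From (S ∨ Q) and S = False: Q = True.
From (¬Q ∨ ¬U) and Q = True: U = False.
In (P ∨ U), U is now false; P must hold, so P = True.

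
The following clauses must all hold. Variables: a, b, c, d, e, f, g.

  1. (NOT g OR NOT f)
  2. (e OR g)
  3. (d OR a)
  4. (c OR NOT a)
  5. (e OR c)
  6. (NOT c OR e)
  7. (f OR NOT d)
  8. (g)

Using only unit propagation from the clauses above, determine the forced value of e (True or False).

(g) stands alone — g = True.
From (NOT g OR NOT f) and g = True: f = False.
In (NOT d OR f), f is now false; NOT d must hold, so d = False.
(d OR a) with d = False leaves only a, so a = True.
(NOT a OR c) with a = True leaves only c, so c = True.
In (NOT c OR e), NOT c is now false; e must hold, so e = True.

True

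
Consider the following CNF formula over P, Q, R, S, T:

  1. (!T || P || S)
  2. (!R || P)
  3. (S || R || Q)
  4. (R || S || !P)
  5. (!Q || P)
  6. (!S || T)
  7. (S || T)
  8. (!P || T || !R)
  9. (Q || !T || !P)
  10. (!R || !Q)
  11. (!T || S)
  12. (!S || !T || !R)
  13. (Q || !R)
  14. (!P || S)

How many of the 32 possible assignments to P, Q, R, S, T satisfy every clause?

Satisfying assignments:
  P=0 Q=0 R=0 S=1 T=1
  P=1 Q=1 R=0 S=1 T=1
Count: 2.

2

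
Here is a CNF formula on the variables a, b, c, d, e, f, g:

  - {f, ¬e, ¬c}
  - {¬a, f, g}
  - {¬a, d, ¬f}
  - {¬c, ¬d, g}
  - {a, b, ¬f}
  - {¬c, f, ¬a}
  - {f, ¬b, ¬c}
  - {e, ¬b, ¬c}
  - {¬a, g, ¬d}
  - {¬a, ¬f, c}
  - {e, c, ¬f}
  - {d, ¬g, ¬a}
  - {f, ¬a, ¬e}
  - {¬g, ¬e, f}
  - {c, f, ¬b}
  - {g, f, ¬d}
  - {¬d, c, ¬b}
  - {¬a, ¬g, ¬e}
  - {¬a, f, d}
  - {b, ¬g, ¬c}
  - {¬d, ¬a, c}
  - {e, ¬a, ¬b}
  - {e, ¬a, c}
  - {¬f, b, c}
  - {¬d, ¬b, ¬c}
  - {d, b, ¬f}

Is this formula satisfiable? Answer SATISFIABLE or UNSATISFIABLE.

SATISFIABLE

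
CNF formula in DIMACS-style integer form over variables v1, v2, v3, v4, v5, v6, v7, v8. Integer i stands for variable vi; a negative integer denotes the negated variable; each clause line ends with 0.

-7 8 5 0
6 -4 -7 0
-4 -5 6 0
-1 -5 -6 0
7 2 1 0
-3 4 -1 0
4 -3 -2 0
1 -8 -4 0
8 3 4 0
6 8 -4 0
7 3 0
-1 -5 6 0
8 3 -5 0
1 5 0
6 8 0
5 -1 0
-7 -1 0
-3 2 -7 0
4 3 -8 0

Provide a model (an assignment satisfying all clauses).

Branch on v1: take v1 = False.
  then v5 is forced to True.
Branch on v2: take v2 = True.
The remaining clauses are satisfied by v3 = True, v4 = True, v6 = True, v7 = True, v8 = False.

v1=0, v2=1, v3=1, v4=1, v5=1, v6=1, v7=1, v8=0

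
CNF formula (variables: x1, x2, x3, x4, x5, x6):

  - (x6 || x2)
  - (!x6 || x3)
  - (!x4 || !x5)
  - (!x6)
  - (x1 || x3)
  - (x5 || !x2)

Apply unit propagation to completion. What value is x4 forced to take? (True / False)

(!x6) is a unit clause: x6 = False.
(x2 || x6): since x6 = False, the clause reduces to (x2). x2 = True.
From (!x2 || x5) and x2 = True: x5 = True.
(!x4 || !x5) with x5 = True leaves only !x4, so x4 = False.

False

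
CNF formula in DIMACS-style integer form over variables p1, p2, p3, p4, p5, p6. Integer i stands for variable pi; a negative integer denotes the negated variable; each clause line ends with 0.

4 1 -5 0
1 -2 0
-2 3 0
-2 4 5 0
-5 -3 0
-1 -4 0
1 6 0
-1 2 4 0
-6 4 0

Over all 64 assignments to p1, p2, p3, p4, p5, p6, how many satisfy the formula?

Satisfying assignments:
  p1=F p2=F p3=F p4=T p5=F p6=T
  p1=F p2=F p3=F p4=T p5=T p6=T
  p1=F p2=F p3=T p4=T p5=F p6=T
Count: 3.

3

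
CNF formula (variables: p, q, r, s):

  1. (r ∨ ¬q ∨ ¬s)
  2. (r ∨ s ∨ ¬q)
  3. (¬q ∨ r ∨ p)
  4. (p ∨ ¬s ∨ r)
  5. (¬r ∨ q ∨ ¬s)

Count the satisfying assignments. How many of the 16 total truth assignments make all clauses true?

9

Split on r, then q.
  r=1, q=1: remaining (p,s) ∈ {(0,0); (0,1); (1,0); (1,1)} — 4.
  r=1, q=0: remaining (p,s) ∈ {(0,0); (1,0)} — 2.
  r=0, q=1: a clause becomes empty — 0.
  r=0, q=0: remaining (p,s) ∈ {(0,0); (1,0); (1,1)} — 3.
Total: 4 + 2 + 0 + 3 = 9.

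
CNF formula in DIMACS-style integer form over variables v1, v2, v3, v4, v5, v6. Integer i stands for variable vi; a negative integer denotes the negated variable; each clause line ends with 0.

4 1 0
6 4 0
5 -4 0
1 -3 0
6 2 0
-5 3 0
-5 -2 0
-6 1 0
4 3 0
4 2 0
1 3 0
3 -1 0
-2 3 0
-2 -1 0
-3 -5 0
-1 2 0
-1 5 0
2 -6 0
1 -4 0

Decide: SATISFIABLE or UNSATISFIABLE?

UNSATISFIABLE

v1 = True:
  propagation gives v3=True, v2=False; an empty clause results — contradiction.
v1 = False:
  propagation gives v4=True; an empty clause results — contradiction.
Every branch closes, so no satisfying assignment exists.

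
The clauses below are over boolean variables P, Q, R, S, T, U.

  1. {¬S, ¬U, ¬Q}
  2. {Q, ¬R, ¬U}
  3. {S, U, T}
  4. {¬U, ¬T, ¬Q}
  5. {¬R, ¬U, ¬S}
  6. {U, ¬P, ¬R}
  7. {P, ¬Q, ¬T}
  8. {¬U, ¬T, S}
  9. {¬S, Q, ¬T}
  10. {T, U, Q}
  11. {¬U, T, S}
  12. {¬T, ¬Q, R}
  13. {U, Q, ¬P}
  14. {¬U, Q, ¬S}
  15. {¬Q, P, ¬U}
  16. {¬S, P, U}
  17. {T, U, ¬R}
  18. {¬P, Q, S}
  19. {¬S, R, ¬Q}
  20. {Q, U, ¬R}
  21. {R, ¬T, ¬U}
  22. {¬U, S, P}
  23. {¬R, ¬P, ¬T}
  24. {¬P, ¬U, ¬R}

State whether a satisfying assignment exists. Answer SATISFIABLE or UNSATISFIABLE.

Set P = False and propagate.
For the remaining variables, Q = False, R = False, S = False, T = True, U = False works.
So P = F  Q = F  R = F  S = F  T = T  U = F is a satisfying assignment.

SATISFIABLE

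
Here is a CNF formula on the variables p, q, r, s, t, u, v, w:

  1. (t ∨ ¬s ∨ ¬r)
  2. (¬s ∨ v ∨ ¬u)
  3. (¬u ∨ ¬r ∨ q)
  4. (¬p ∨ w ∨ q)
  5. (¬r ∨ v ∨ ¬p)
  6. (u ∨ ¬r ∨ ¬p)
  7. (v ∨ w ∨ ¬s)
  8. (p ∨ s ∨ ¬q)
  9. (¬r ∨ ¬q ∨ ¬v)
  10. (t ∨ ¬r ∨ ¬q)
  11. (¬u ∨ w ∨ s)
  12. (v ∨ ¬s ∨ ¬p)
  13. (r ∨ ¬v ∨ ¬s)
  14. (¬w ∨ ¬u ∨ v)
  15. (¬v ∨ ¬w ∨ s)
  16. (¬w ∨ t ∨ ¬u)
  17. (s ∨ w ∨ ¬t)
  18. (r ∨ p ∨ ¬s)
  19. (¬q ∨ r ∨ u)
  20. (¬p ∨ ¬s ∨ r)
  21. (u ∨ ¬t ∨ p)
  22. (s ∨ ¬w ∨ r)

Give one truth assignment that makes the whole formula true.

p = F  q = F  r = T  s = F  t = F  u = F  v = F  w = F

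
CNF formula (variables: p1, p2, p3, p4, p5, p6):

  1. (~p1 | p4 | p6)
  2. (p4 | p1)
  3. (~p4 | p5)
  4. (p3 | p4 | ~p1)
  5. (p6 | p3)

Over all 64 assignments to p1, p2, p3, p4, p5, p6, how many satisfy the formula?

16

Case analysis on p4 and p1:
  p4=1, p1=1: p2 free; 3 ways for (p3,p5,p6) × 2^1 = 6.
  p4=1, p1=0: p2 free; 3 ways for (p3,p5,p6) × 2^1 = 6.
  p4=0, p1=1: remaining (p2,p3,p5,p6) ∈ {(0,1,0,1); (0,1,1,1); (1,1,0,1); (1,1,1,1)} — 4.
  p4=0, p1=0: a clause becomes empty — 0.
Total: 6 + 6 + 4 + 0 = 16.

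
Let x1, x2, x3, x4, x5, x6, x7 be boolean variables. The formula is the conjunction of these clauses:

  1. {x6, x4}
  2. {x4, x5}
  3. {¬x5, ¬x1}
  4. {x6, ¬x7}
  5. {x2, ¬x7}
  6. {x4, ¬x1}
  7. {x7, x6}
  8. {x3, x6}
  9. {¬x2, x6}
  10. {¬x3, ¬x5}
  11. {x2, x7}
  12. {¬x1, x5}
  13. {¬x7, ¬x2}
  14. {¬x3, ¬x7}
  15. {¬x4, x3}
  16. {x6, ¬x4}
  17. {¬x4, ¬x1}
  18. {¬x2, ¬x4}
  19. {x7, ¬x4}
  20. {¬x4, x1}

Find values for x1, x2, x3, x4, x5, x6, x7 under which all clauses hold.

Pure literal: x6 appears only positively; assign x6 = True.
Try x1 = False.
  then x4 is forced to False.
  then x5 is forced to True.
  then x3 is forced to False.
Branch on x2: take x2 = True.
  then x7 is forced to False.

x1 = False, x2 = True, x3 = False, x4 = False, x5 = True, x6 = True, x7 = False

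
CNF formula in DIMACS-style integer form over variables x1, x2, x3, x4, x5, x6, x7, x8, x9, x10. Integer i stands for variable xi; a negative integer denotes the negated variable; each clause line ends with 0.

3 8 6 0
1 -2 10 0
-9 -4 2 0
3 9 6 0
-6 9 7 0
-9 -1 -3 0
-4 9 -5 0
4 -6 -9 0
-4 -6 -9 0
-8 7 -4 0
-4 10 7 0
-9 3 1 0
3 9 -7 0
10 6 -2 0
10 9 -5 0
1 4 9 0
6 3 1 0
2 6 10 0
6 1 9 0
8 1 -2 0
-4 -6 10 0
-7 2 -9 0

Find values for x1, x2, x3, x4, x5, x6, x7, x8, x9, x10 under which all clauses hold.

x1=T, x2=F, x3=T, x4=T, x5=F, x6=T, x7=T, x8=F, x9=F, x10=T

Check each clause:
  1. (x8 \/ x3 \/ x6) — x3 is true.
  2. (x1 \/ x10 \/ ~x2) — x1 is true.
  3. (x2 \/ ~x9 \/ ~x4) — ~x9 is true.
  4. (x3 \/ x9 \/ x6) — x3 is true.
  5. (~x6 \/ x9 \/ x7) — x7 is true.
  6. (~x1 \/ ~x9 \/ ~x3) — ~x9 is true.
  7. (x9 \/ ~x4 \/ ~x5) — ~x5 is true.
  8. (~x6 \/ x4 \/ ~x9) — x4 is true.
  9. (~x4 \/ ~x6 \/ ~x9) — ~x9 is true.
  10. (~x8 \/ x7 \/ ~x4) — ~x8 is true.
  11. (x10 \/ x7 \/ ~x4) — x10 is true.
  12. (x1 \/ x3 \/ ~x9) — x1 is true.
  13. (~x7 \/ x3 \/ x9) — x3 is true.
  14. (~x2 \/ x10 \/ x6) — x10 is true.
  15. (x10 \/ x9 \/ ~x5) — x10 is true.
  16. (x1 \/ x9 \/ x4) — x1 is true.
  17. (x3 \/ x1 \/ x6) — x1 is true.
  18. (x6 \/ x10 \/ x2) — x10 is true.
  19. (x1 \/ x9 \/ x6) — x6 is true.
  20. (x1 \/ x8 \/ ~x2) — x1 is true.
  21. (~x6 \/ x10 \/ ~x4) — x10 is true.
  22. (x2 \/ ~x7 \/ ~x9) — ~x9 is true.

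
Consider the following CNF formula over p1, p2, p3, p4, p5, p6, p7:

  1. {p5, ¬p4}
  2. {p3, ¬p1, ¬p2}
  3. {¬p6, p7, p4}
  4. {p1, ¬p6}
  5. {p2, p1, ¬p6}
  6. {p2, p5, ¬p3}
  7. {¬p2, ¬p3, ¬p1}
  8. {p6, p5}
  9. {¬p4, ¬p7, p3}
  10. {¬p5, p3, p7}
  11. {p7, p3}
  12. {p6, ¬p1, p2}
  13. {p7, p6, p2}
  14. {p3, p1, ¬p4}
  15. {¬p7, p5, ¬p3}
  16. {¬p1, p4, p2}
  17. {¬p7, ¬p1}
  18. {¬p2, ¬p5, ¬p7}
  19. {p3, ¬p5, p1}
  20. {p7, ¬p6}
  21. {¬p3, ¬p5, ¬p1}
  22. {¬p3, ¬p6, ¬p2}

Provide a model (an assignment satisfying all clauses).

p1=0, p2=1, p3=1, p4=0, p5=1, p6=0, p7=0

Check each clause:
  1. {¬p4, p5} — ¬p4 is true.
  2. {p3, ¬p2, ¬p1} — p3 is true.
  3. {p7, p4, ¬p6} — ¬p6 is true.
  4. {¬p6, p1} — ¬p6 is true.
  5. {p2, p1, ¬p6} — p2 is true.
  6. {p2, ¬p3, p5} — p2 is true.
  7. {¬p3, ¬p2, ¬p1} — ¬p1 is true.
  8. {p6, p5} — p5 is true.
  9. {p3, ¬p7, ¬p4} — ¬p7 is true.
  10. {¬p5, p3, p7} — p3 is true.
  11. {p3, p7} — p3 is true.
  12. {p2, ¬p1, p6} — p2 is true.
  13. {p6, p2, p7} — p2 is true.
  14. {p1, ¬p4, p3} — p3 is true.
  15. {p5, ¬p3, ¬p7} — ¬p7 is true.
  16. {p4, p2, ¬p1} — p2 is true.
  17. {¬p7, ¬p1} — ¬p7 is true.
  18. {¬p5, ¬p7, ¬p2} — ¬p7 is true.
  19. {¬p5, p3, p1} — p3 is true.
  20. {p7, ¬p6} — ¬p6 is true.
  21. {¬p5, ¬p3, ¬p1} — ¬p1 is true.
  22. {¬p3, ¬p6, ¬p2} — ¬p6 is true.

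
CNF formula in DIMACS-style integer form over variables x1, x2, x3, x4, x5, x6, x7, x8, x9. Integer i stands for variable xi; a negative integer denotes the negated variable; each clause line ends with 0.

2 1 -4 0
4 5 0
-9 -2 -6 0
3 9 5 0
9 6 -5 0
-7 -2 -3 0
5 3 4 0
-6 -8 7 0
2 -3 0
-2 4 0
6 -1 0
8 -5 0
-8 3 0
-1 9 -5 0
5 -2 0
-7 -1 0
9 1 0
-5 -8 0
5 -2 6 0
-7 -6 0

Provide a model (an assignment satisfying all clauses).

x1=T, x2=F, x3=F, x4=T, x5=F, x6=T, x7=F, x8=F, x9=T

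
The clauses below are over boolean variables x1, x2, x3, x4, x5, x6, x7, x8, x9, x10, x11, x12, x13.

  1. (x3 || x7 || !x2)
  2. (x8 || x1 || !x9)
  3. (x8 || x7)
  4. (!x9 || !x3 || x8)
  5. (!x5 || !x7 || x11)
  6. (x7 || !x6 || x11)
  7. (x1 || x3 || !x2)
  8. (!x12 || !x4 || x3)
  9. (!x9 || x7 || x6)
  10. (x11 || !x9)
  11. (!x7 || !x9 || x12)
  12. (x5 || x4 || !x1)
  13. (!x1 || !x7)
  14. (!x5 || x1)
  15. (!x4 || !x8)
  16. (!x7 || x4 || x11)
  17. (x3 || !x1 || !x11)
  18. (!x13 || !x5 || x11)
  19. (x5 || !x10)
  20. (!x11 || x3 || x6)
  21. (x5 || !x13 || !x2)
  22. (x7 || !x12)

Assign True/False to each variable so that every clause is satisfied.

x1=F, x2=F, x3=T, x4=F, x5=F, x6=T, x7=T, x8=T, x9=F, x10=F, x11=T, x12=T, x13=T

Pure literal: x2 appears only negated; assign x2 = False.
x9 occurs only negated in the remaining clauses — set x9 = False.
Set x1 = False and propagate.
  then x5 is forced to False.
  then x10 is forced to False.
For the remaining variables, x3 = True, x4 = False, x6 = True, x7 = True, x8 = True, x11 = True, x12 = True, x13 = True works.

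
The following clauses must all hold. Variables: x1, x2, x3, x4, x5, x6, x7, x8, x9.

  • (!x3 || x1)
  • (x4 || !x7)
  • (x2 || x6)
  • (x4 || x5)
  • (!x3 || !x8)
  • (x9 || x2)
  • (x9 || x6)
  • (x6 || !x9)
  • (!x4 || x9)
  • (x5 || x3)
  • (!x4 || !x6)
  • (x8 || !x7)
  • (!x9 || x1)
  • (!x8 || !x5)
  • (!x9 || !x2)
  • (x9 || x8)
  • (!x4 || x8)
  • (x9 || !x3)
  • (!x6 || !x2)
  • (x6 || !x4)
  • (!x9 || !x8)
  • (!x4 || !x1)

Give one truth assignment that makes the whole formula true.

x1=True, x2=False, x3=False, x4=False, x5=True, x6=True, x7=False, x8=False, x9=True

Check each clause:
  1. (!x3 || x1) — x1 is true.
  2. (x4 || !x7) — !x7 is true.
  3. (x2 || x6) — x6 is true.
  4. (x4 || x5) — x5 is true.
  5. (!x8 || !x3) — !x8 is true.
  6. (x2 || x9) — x9 is true.
  7. (x6 || x9) — x9 is true.
  8. (x6 || !x9) — x6 is true.
  9. (x9 || !x4) — x9 is true.
  10. (x3 || x5) — x5 is true.
  11. (!x6 || !x4) — !x4 is true.
  12. (!x7 || x8) — !x7 is true.
  13. (!x9 || x1) — x1 is true.
  14. (!x5 || !x8) — !x8 is true.
  15. (!x9 || !x2) — !x2 is true.
  16. (x8 || x9) — x9 is true.
  17. (!x4 || x8) — !x4 is true.
  18. (!x3 || x9) — x9 is true.
  19. (!x6 || !x2) — !x2 is true.
  20. (!x4 || x6) — !x4 is true.
  21. (!x9 || !x8) — !x8 is true.
  22. (!x1 || !x4) — !x4 is true.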